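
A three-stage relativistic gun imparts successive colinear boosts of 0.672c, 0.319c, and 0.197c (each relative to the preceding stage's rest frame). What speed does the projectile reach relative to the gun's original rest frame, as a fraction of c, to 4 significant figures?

Compose boost 2: (0.319 + 0.672)/(1 + 0.319×0.672) = 0.9910/1.21437 = 0.816062
Compose boost 3: (0.197 + 0.816062)/(1 + 0.197×0.816062) = 1.01306/1.16076 = 0.8728

u ≈ 0.8728c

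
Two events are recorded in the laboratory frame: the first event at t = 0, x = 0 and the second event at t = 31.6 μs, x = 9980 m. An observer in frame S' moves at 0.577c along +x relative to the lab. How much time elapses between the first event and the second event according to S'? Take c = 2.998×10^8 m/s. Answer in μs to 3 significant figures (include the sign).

γ = 1/√(1 − 0.577²) = 1.2244
Δt' = γ(Δt − vΔx/c²) = 1.2244 × (31.6 μs − 0.577×9980 m / (2.998×10^8 m/s))
= 1.2244 × (12.392 μs) = 15.2 μs

Δt' ≈ 15.2 μs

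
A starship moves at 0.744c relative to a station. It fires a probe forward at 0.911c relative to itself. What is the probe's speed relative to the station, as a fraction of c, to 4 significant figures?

u ≈ 0.9864c

Relativistic velocity addition: u = (u' + v)/(1 + u'v/c²)
= (0.911 + 0.744)/(1 + 0.911×0.744) = 1.655/1.67778 = 0.9864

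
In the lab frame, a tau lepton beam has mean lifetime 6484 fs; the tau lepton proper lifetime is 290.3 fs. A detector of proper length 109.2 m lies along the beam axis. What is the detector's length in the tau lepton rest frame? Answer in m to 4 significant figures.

Time dilation ⇒ γ = Δt/τ₀ = 6484/290.3 = 22.3355
Length contraction: L = L₀/γ = 109.2/22.3355 = 4.889 m

L ≈ 4.889 m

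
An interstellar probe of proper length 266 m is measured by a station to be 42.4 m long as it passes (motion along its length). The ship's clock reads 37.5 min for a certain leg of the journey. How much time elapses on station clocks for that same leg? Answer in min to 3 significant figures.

Length contraction ⇒ γ = L₀/L = 266/42.4 = 6.2736
Time dilation: Δt = γτ₀ = 6.2736 × 37.5 min = 235 min

Δt ≈ 235 min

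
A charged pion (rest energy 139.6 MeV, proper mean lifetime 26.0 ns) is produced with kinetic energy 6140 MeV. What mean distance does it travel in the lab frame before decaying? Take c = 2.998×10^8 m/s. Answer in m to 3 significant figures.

γ = 1 + K/(m₀c²) = 1 + 6140/139.6 = 44.983
β = √(1 − 1/γ²) = 0.99975
Dilated lifetime: γτ₀ = 44.983 × 26.0 ns = 1169.6 ns
d = βc·γτ₀ = 0.99975 × (2.998×10^8 m/s) × 1.1696×10^-6 s = 351 m

d ≈ 351 m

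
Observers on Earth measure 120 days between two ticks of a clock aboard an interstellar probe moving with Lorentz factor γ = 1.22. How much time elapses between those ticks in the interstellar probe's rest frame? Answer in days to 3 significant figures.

τ₀ ≈ 98.4 days

γ = 1.22 (given)
Proper time: τ₀ = Δt/γ = 120/1.22 = 98.4 days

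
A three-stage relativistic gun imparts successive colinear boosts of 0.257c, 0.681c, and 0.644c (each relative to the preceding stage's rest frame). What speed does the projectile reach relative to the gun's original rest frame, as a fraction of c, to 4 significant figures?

u ≈ 0.9526c

Compose boost 2: (0.681 + 0.257)/(1 + 0.681×0.257) = 0.9380/1.17502 = 0.798286
Compose boost 3: (0.644 + 0.798286)/(1 + 0.644×0.798286) = 1.44229/1.51410 = 0.9526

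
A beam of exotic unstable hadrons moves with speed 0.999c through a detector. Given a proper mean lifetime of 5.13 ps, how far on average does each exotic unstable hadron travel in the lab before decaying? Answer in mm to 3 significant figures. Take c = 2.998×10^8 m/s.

γ = 1/√(1 − 0.999²) = 22.366
Dilated lifetime: Δt = γτ₀ = 22.366 × 5.13 ps = 114.74 ps
d = vΔt = 0.999c × 114.74 ps = 2.9950×10^8 m/s × 1.1474×10^-10 s = 34.4 mm

d ≈ 34.4 mm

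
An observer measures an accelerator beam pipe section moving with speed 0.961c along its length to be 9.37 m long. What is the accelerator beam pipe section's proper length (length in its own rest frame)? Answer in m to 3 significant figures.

L₀ ≈ 33.9 m

γ = 1/√(1 − 0.961²) = 3.6160
L₀ = γL = 3.6160 × 9.37 = 33.9 m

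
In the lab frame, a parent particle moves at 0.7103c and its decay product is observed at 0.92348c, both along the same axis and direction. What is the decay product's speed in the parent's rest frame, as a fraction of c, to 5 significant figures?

u' ≈ 0.61962c

Inverse velocity addition: u' = (u − v)/(1 − uv/c²)
= (0.92348 − 0.7103)/(1 − 0.92348×0.7103) = 0.21318/0.3440522 = 0.61962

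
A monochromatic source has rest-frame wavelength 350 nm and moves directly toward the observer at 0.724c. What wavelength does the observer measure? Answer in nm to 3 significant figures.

Relativistic Doppler: λ_obs = λ_src √((1−β)/(1+β))
= 350 × √(0.27600/1.7240) = 350 × 0.40012 = 140 nm

λ_obs ≈ 140 nm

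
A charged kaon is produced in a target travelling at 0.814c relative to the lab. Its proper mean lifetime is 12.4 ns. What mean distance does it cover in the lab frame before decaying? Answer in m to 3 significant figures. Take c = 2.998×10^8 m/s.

d ≈ 5.21 m

γ = 1/√(1 − 0.814²) = 1.7216
Dilated lifetime: Δt = γτ₀ = 1.7216 × 12.4 ns = 21.347 ns
d = vΔt = 0.814c × 21.347 ns = 2.4404×10^8 m/s × 2.1347×10^-8 s = 5.21 m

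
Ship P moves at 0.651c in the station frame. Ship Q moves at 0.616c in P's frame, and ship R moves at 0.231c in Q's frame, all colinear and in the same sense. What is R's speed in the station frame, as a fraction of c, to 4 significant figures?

u ≈ 0.9392c

Compose boost 2: (0.616 + 0.651)/(1 + 0.616×0.651) = 1.267/1.40102 = 0.904344
Compose boost 3: (0.231 + 0.904344)/(1 + 0.231×0.904344) = 1.13534/1.20890 = 0.9392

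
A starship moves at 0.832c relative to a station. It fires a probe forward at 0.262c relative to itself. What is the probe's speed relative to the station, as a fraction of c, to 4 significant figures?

Relativistic velocity addition: u = (u' + v)/(1 + u'v/c²)
= (0.262 + 0.832)/(1 + 0.262×0.832) = 1.094/1.21798 = 0.8982

u ≈ 0.8982c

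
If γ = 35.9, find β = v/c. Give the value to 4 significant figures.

β ≈ 0.9996

β = √(1 − 1/γ²) = √(1 − 1/35.9²) = √(0.999224) = 0.9996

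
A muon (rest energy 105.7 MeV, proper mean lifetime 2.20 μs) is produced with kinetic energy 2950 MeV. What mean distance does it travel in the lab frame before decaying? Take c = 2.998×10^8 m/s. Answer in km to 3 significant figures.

γ = 1 + K/(m₀c²) = 1 + 2950/105.7 = 28.909
β = √(1 − 1/γ²) = 0.99940
Dilated lifetime: γτ₀ = 28.909 × 2.20 μs = 63.600 μs
d = βc·γτ₀ = 0.99940 × (2.998×10^8 m/s) × 6.3600×10^-5 s = 19.1 km

d ≈ 19.1 km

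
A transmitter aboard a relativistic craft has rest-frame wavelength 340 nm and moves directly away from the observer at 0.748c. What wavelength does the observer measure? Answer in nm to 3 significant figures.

λ_obs ≈ 895 nm

Relativistic Doppler: λ_obs = λ_src √((1+β)/(1−β))
= 340 × √(1.7480/0.25200) = 340 × 2.6337 = 895 nm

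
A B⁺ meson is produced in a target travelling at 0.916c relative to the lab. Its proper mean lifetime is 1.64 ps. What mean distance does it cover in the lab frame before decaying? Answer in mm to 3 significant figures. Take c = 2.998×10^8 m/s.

γ = 1/√(1 − 0.916²) = 2.4927
Dilated lifetime: Δt = γτ₀ = 2.4927 × 1.64 ps = 4.0880 ps
d = vΔt = 0.916c × 4.0880 ps = 2.7462×10^8 m/s × 4.0880×10^-12 s = 1.12 mm

d ≈ 1.12 mm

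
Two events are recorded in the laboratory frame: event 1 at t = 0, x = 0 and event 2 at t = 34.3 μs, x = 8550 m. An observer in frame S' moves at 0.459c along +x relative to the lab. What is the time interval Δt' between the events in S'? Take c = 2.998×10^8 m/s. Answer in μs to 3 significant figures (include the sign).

Δt' ≈ 23.9 μs

γ = 1/√(1 − 0.459²) = 1.1256
Δt' = γ(Δt − vΔx/c²) = 1.1256 × (34.3 μs − 0.459×8550 m / (2.998×10^8 m/s))
= 1.1256 × (21.210 μs) = 23.9 μs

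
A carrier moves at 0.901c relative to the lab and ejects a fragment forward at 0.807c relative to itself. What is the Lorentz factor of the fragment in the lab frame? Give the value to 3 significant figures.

u_lab = (0.807 + 0.901)/(1 + 0.807×0.901) = 1.708/1.72711 = 0.988937
γ = 1/√(1 − 0.988937²) = 6.74

γ ≈ 6.74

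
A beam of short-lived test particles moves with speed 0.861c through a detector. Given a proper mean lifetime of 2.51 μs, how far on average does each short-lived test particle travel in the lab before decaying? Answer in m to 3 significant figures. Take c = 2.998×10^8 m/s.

γ = 1/√(1 − 0.861²) = 1.9662
Dilated lifetime: Δt = γτ₀ = 1.9662 × 2.51 μs = 4.9351 μs
d = vΔt = 0.861c × 4.9351 μs = 2.5813×10^8 m/s × 4.9351×10^-6 s = 1270 m

d ≈ 1270 m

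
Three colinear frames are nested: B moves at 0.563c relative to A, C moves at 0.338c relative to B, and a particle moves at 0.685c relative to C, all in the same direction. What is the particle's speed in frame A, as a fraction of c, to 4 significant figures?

u ≈ 0.9496c

Compose boost 2: (0.338 + 0.563)/(1 + 0.338×0.563) = 0.9010/1.19029 = 0.756956
Compose boost 3: (0.685 + 0.756956)/(1 + 0.685×0.756956) = 1.44196/1.51851 = 0.9496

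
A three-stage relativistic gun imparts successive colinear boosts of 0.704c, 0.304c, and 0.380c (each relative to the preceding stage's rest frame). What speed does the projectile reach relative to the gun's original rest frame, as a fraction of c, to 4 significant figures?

u ≈ 0.9200c

Compose boost 2: (0.304 + 0.704)/(1 + 0.304×0.704) = 1.008/1.21402 = 0.830302
Compose boost 3: (0.380 + 0.830302)/(1 + 0.380×0.830302) = 1.21030/1.31551 = 0.9200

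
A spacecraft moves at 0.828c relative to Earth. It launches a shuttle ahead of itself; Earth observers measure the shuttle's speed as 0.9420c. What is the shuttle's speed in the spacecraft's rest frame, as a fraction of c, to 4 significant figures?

u' ≈ 0.5181c

Inverse velocity addition: u' = (u − v)/(1 − uv/c²)
= (0.9420 − 0.828)/(1 − 0.9420×0.828) = 0.1140/0.220024 = 0.5181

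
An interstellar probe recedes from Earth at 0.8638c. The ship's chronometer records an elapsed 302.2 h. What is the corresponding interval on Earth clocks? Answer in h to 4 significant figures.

γ = 1/√(1 − 0.8638²) = 1.98478
Time dilation: Δt = γτ₀ = 1.98478 × 302.2 h = 599.8 h

Δt ≈ 599.8 h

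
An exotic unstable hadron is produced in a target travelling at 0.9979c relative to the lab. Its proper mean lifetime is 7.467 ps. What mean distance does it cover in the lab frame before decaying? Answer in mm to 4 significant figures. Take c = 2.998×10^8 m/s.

γ = 1/√(1 − 0.9979²) = 15.4384
Dilated lifetime: Δt = γτ₀ = 15.4384 × 7.467 ps = 115.279 ps
d = vΔt = 0.9979c × 115.279 ps = 2.99170×10^8 m/s × 1.15279×10^-10 s = 34.49 mm

d ≈ 34.49 mm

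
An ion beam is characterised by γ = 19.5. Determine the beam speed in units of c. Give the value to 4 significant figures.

β = √(1 − 1/γ²) = √(1 − 1/19.5²) = √(0.997370) = 0.9987

β ≈ 0.9987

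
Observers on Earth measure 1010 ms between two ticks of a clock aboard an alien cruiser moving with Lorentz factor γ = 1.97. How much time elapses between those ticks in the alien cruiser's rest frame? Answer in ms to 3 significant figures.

γ = 1.97 (given)
Proper time: τ₀ = Δt/γ = 1010/1.97 = 513 ms

τ₀ ≈ 513 ms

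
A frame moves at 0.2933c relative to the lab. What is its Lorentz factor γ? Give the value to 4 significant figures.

γ = 1/√(1 − β²) = 1/√(1 − 0.2933²) = 1/√(0.913975) = 1.046

γ ≈ 1.046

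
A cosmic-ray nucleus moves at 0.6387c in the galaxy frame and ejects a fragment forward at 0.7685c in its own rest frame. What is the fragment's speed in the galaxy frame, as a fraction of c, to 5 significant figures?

u ≈ 0.94390c

Compose boost 2: (0.7685 + 0.6387)/(1 + 0.7685×0.6387) = 1.4072/1.490841 = 0.94390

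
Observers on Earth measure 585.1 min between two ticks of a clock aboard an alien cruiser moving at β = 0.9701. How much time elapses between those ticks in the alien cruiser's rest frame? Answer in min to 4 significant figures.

γ = 1/√(1 − 0.9701²) = 4.12022
Proper time: τ₀ = Δt/γ = 585.1/4.12022 = 142.0 min

τ₀ ≈ 142.0 min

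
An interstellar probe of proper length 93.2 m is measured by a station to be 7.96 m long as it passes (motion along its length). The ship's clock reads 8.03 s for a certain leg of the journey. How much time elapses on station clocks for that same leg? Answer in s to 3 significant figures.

Length contraction ⇒ γ = L₀/L = 93.2/7.96 = 11.709
Time dilation: Δt = γτ₀ = 11.709 × 8.03 s = 94.0 s

Δt ≈ 94.0 s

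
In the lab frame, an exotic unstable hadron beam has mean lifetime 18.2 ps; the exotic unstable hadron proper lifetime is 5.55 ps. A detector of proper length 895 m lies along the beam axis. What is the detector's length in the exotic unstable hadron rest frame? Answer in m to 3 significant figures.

Time dilation ⇒ γ = Δt/τ₀ = 18.2/5.55 = 3.2793
Length contraction: L = L₀/γ = 895/3.2793 = 273 m

L ≈ 273 m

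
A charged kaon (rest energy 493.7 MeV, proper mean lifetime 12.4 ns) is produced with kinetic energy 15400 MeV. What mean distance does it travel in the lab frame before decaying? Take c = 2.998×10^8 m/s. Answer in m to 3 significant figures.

d ≈ 120 m

γ = 1 + K/(m₀c²) = 1 + 15400/493.7 = 32.193
β = √(1 − 1/γ²) = 0.99952
Dilated lifetime: γτ₀ = 32.193 × 12.4 ns = 399.19 ns
d = βc·γτ₀ = 0.99952 × (2.998×10^8 m/s) × 3.9919×10^-7 s = 120 m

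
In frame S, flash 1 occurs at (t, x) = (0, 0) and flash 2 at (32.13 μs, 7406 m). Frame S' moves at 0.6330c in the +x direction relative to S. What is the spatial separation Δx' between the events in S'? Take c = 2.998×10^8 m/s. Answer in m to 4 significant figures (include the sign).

Δx' ≈ 1690 m

γ = 1/√(1 − 0.6330²) = 1.29174
Δx' = γ(Δx − vΔt) = 1.29174 × (7406 m − 0.6330×(2.998×10^8 m/s)×32.13×10^-6 s)
= 1.29174 × (1308.58 m) = 1690 m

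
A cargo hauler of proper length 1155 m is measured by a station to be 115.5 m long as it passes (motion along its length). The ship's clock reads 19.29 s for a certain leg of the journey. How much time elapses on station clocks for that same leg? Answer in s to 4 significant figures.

Δt ≈ 192.9 s

Length contraction ⇒ γ = L₀/L = 1155/115.5 = 10.0000
Time dilation: Δt = γτ₀ = 10.0000 × 19.29 s = 192.9 s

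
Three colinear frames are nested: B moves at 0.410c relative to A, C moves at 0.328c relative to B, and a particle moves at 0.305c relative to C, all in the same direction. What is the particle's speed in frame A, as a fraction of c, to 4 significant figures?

Compose boost 2: (0.328 + 0.410)/(1 + 0.328×0.410) = 0.7380/1.13448 = 0.650518
Compose boost 3: (0.305 + 0.650518)/(1 + 0.305×0.650518) = 0.955518/1.19841 = 0.7973

u ≈ 0.7973c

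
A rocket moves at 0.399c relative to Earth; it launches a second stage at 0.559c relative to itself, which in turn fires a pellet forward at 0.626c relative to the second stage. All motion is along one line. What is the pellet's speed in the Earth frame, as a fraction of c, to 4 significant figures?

Compose boost 2: (0.559 + 0.399)/(1 + 0.559×0.399) = 0.9580/1.22304 = 0.783293
Compose boost 3: (0.626 + 0.783293)/(1 + 0.626×0.783293) = 1.40929/1.49034 = 0.9456

u ≈ 0.9456c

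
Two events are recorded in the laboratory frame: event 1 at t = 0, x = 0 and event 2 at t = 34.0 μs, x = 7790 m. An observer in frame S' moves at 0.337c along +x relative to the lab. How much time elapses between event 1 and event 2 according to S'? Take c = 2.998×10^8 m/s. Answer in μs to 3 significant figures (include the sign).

Δt' ≈ 26.8 μs

γ = 1/√(1 − 0.337²) = 1.0621
Δt' = γ(Δt − vΔx/c²) = 1.0621 × (34.0 μs − 0.337×7790 m / (2.998×10^8 m/s))
= 1.0621 × (25.243 μs) = 26.8 μs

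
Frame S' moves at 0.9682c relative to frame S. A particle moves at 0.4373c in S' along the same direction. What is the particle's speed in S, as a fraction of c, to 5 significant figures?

Relativistic velocity addition: u = (u' + v)/(1 + u'v/c²)
= (0.4373 + 0.9682)/(1 + 0.4373×0.9682) = 1.4055/1.423394 = 0.98743

u ≈ 0.98743c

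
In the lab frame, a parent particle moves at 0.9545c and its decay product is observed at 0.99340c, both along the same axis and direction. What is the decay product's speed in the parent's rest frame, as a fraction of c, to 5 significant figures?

Inverse velocity addition: u' = (u − v)/(1 − uv/c²)
= (0.99340 − 0.9545)/(1 − 0.99340×0.9545) = 0.038900/0.05179970 = 0.75097

u' ≈ 0.75097c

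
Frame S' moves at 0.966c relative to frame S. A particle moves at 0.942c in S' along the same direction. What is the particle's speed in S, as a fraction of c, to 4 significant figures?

Relativistic velocity addition: u = (u' + v)/(1 + u'v/c²)
= (0.942 + 0.966)/(1 + 0.942×0.966) = 1.908/1.90997 = 0.9990

u ≈ 0.9990c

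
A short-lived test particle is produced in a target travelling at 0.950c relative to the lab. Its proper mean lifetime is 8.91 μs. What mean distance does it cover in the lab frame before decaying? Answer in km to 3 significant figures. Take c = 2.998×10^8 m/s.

γ = 1/√(1 − 0.950²) = 3.2026
Dilated lifetime: Δt = γτ₀ = 3.2026 × 8.91 μs = 28.535 μs
d = vΔt = 0.950c × 28.535 μs = 2.8481×10^8 m/s × 2.8535×10^-5 s = 8.13 km

d ≈ 8.13 km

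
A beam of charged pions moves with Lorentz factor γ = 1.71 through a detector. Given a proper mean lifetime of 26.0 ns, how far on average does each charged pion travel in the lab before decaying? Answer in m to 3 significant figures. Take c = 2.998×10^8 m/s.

d ≈ 10.8 m

β = √(1 − 1/γ²) = √(1 − 1/1.71²) = 0.81118
Dilated lifetime: Δt = γτ₀ = 1.71 × 26.0 ns = 44.460 ns
d = vΔt = 0.81118c × 44.460 ns = 2.4319×10^8 m/s × 4.4460×10^-8 s = 10.8 m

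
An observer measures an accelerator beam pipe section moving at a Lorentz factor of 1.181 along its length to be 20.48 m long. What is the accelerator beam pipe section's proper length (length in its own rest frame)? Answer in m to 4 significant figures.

L₀ ≈ 24.19 m

γ = 1.181 (given)
L₀ = γL = 1.181 × 20.48 = 24.19 m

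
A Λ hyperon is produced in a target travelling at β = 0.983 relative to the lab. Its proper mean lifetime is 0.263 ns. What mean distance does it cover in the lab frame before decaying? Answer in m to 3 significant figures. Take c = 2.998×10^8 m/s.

γ = 1/√(1 − 0.983²) = 5.4465
Dilated lifetime: Δt = γτ₀ = 5.4465 × 0.263 ns = 1.4324 ns
d = vΔt = 0.983c × 1.4324 ns = 2.9470×10^8 m/s × 1.4324×10^-9 s = 0.422 m

d ≈ 0.422 m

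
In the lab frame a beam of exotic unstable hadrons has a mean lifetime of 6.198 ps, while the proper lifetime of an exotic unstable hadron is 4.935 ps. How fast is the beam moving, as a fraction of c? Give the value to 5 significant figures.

β ≈ 0.60500

γ = Δt/τ₀ = 6.198/4.935 = 1.255927
β = √(1 − 1/γ²) = √(1 − 1/1.255927²) = 0.60500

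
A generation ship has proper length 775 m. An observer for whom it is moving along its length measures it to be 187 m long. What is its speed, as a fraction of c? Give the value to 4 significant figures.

γ = L₀/L = 775/187 = 4.14439
β = √(1 − 1/γ²) = 0.9705

β ≈ 0.9705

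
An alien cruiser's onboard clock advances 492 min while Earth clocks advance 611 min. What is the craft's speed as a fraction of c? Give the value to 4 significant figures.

β ≈ 0.5930

γ = Δt/τ₀ = 611/492 = 1.24187
β = √(1 − 1/γ²) = √(1 − 1/1.24187²) = 0.5930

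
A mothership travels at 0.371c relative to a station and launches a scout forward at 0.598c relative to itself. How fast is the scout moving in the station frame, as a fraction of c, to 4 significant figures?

u ≈ 0.7931c

Compose boost 2: (0.598 + 0.371)/(1 + 0.598×0.371) = 0.9690/1.22186 = 0.7931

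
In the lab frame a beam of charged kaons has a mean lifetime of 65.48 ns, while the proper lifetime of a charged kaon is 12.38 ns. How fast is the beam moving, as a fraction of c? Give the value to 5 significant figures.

γ = Δt/τ₀ = 65.48/12.38 = 5.289176
β = √(1 − 1/γ²) = √(1 − 1/5.289176²) = 0.98196

β ≈ 0.98196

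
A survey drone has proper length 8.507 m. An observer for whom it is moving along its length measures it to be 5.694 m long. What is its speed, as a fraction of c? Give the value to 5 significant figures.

β ≈ 0.74296

γ = L₀/L = 8.507/5.694 = 1.494029
β = √(1 − 1/γ²) = 0.74296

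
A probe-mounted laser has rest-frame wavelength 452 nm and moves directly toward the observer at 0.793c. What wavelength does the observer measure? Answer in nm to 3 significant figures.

Relativistic Doppler: λ_obs = λ_src √((1−β)/(1+β))
= 452 × √(0.20700/1.7930) = 452 × 0.33978 = 154 nm

λ_obs ≈ 154 nm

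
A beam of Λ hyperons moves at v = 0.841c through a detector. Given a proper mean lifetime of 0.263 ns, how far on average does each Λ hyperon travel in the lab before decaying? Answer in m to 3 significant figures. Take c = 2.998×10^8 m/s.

d ≈ 0.123 m

γ = 1/√(1 − 0.841²) = 1.8483
Dilated lifetime: Δt = γτ₀ = 1.8483 × 0.263 ns = 0.48611 ns
d = vΔt = 0.841c × 0.48611 ns = 2.5213×10^8 m/s × 4.8611×10^-10 s = 0.123 m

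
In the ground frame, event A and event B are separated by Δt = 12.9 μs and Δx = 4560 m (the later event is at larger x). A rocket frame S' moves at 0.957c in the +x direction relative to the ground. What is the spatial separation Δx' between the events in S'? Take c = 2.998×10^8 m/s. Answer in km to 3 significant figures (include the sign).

Δx' ≈ 2.96 km

γ = 1/√(1 − 0.957²) = 3.4472
Δx' = γ(Δx − vΔt) = 3.4472 × (4560 m − 0.957×(2.998×10^8 m/s)×12.9×10^-6 s)
= 3.4472 × (858.88 m) = 2.96 km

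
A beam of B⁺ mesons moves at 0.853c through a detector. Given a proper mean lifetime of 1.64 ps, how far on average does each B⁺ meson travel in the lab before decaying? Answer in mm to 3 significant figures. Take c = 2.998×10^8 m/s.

d ≈ 0.804 mm

γ = 1/√(1 − 0.853²) = 1.9160
Dilated lifetime: Δt = γτ₀ = 1.9160 × 1.64 ps = 3.1423 ps
d = vΔt = 0.853c × 3.1423 ps = 2.5573×10^8 m/s × 3.1423×10^-12 s = 0.804 mm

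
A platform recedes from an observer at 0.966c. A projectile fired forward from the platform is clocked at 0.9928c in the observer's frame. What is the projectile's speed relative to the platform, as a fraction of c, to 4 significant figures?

u' ≈ 0.6544c

Inverse velocity addition: u' = (u − v)/(1 − uv/c²)
= (0.9928 − 0.966)/(1 − 0.9928×0.966) = 0.02680/0.0409552 = 0.6544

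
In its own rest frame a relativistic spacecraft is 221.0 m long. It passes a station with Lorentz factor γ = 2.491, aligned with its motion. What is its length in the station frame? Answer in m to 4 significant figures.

L ≈ 88.72 m

γ = 2.491 (given)
Length contraction: L = L₀/γ = 221.0/2.491 = 88.72 m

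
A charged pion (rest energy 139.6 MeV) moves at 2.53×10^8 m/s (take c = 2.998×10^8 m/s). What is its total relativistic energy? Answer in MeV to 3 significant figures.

β = v/c = 2.53×10^8 / 2.998×10^8 = 0.84390
γ = 1/√(1 − 0.84390²) = 1.8639
E = γm₀c² = 1.8639 × 139.6 MeV = 260 MeV

E ≈ 260 MeV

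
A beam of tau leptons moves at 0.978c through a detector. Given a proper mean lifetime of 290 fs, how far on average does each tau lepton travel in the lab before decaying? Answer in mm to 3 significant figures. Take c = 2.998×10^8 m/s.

γ = 1/√(1 − 0.978²) = 4.7938
Dilated lifetime: Δt = γτ₀ = 4.7938 × 290 fs = 1390.2 fs
d = vΔt = 0.978c × 1390.2 fs = 2.9320×10^8 m/s × 1.3902×10^-12 s = 0.408 mm

d ≈ 0.408 mm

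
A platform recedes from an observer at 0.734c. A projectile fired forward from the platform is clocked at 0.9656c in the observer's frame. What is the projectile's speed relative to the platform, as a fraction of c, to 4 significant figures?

Inverse velocity addition: u' = (u − v)/(1 − uv/c²)
= (0.9656 − 0.734)/(1 − 0.9656×0.734) = 0.2316/0.291250 = 0.7952

u' ≈ 0.7952c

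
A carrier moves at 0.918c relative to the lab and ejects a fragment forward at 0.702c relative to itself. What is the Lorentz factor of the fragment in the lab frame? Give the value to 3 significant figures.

u_lab = (0.702 + 0.918)/(1 + 0.702×0.918) = 1.620/1.64444 = 0.985140
γ = 1/√(1 − 0.985140²) = 5.82

γ ≈ 5.82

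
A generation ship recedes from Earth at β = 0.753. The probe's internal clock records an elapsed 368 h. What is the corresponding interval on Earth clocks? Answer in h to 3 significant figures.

Δt ≈ 559 h

γ = 1/√(1 − 0.753²) = 1.5197
Time dilation: Δt = γτ₀ = 1.5197 × 368 h = 559 h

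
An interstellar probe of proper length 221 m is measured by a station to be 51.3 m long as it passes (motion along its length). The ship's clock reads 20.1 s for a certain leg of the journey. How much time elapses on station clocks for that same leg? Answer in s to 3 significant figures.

Length contraction ⇒ γ = L₀/L = 221/51.3 = 4.3080
Time dilation: Δt = γτ₀ = 4.3080 × 20.1 s = 86.6 s

Δt ≈ 86.6 s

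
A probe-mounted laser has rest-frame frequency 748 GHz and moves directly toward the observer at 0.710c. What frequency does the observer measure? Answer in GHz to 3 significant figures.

f_obs ≈ 1820 GHz

Relativistic Doppler: f_obs = f_src √((1+β)/(1−β))
= 748 × √(1.7100/0.29000) = 748 × 2.4283 = 1820 GHz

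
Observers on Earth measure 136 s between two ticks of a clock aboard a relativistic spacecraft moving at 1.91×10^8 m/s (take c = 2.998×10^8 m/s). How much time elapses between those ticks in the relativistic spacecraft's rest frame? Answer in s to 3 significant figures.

β = v/c = 1.91×10^8 / 2.998×10^8 = 0.63709
γ = 1/√(1 − 0.63709²) = 1.2974
Proper time: τ₀ = Δt/γ = 136/1.2974 = 105 s

τ₀ ≈ 105 s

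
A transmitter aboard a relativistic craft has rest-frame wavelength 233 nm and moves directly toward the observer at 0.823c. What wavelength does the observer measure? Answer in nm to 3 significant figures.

λ_obs ≈ 72.6 nm

Relativistic Doppler: λ_obs = λ_src √((1−β)/(1+β))
= 233 × √(0.17700/1.8230) = 233 × 0.31160 = 72.6 nm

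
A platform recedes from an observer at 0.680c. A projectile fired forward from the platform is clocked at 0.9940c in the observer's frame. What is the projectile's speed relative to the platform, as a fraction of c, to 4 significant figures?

u' ≈ 0.9689c

Inverse velocity addition: u' = (u − v)/(1 − uv/c²)
= (0.9940 − 0.680)/(1 − 0.9940×0.680) = 0.3140/0.324080 = 0.9689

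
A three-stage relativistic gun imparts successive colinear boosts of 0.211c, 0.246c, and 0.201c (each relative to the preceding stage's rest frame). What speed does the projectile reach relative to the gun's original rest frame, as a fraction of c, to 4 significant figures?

Compose boost 2: (0.246 + 0.211)/(1 + 0.246×0.211) = 0.4570/1.05191 = 0.434449
Compose boost 3: (0.201 + 0.434449)/(1 + 0.201×0.434449) = 0.635449/1.08732 = 0.5844

u ≈ 0.5844c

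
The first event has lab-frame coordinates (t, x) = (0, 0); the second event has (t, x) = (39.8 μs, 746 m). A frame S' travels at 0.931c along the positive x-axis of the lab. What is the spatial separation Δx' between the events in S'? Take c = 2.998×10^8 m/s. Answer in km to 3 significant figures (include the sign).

γ = 1/√(1 − 0.931²) = 2.7396
Δx' = γ(Δx − vΔt) = 2.7396 × (746 m − 0.931×(2.998×10^8 m/s)×39.8×10^-6 s)
= 2.7396 × (-10363 m) = -28.4 km

Δx' ≈ -28.4 km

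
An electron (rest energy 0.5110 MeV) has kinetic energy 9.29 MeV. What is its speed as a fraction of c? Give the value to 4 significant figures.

γ = 1 + K/(m₀c²) = 1 + 9.29/0.5110 = 19.1800
β = √(1 − 1/γ²) = 0.9986

β ≈ 0.9986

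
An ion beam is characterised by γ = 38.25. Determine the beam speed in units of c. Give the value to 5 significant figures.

β ≈ 0.99966

β = √(1 − 1/γ²) = √(1 − 1/38.25²) = √(0.9993165) = 0.99966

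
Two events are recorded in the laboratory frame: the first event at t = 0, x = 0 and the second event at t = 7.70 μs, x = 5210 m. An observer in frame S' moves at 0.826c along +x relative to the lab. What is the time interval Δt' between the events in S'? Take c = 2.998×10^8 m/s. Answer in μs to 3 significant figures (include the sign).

γ = 1/√(1 − 0.826²) = 1.7741
Δt' = γ(Δt − vΔx/c²) = 1.7741 × (7.70 μs − 0.826×5210 m / (2.998×10^8 m/s))
= 1.7741 × (-6.6544 μs) = -11.8 μs

Δt' ≈ -11.8 μs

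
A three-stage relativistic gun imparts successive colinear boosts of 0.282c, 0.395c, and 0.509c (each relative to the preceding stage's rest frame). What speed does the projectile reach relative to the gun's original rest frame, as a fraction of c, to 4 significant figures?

u ≈ 0.8535c

Compose boost 2: (0.395 + 0.282)/(1 + 0.395×0.282) = 0.6770/1.11139 = 0.609147
Compose boost 3: (0.509 + 0.609147)/(1 + 0.509×0.609147) = 1.11815/1.31006 = 0.8535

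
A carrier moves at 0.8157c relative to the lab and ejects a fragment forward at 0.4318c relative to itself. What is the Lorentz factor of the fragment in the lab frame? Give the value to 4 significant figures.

γ ≈ 2.592

u_lab = (0.4318 + 0.8157)/(1 + 0.4318×0.8157) = 1.2475/1.352219 = 0.9225575
γ = 1/√(1 − 0.9225575²) = 2.592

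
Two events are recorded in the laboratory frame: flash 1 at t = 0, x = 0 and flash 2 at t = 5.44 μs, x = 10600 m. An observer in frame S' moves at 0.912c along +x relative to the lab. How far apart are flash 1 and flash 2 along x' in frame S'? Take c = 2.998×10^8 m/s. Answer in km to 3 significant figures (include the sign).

γ = 1/√(1 − 0.912²) = 2.4379
Δx' = γ(Δx − vΔt) = 2.4379 × (10600 m − 0.912×(2.998×10^8 m/s)×5.44×10^-6 s)
= 2.4379 × (9112.6 m) = 22.2 km

Δx' ≈ 22.2 km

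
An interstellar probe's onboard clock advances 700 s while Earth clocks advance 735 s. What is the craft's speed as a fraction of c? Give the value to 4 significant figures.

γ = Δt/τ₀ = 735/700 = 1.05000
β = √(1 − 1/γ²) = √(1 − 1/1.05000²) = 0.3049

β ≈ 0.3049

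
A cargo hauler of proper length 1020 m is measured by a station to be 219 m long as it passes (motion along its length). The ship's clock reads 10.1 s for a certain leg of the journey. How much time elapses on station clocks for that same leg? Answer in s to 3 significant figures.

Length contraction ⇒ γ = L₀/L = 1020/219 = 4.6575
Time dilation: Δt = γτ₀ = 4.6575 × 10.1 s = 47.0 s

Δt ≈ 47.0 s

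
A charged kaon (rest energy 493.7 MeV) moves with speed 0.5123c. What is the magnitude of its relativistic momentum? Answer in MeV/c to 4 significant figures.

γ = 1/√(1 − 0.5123²) = 1.16441
p = γβm₀c = 1.16441 × 0.5123 × 493.7 MeV/c = 294.5 MeV/c

p ≈ 294.5 MeV/c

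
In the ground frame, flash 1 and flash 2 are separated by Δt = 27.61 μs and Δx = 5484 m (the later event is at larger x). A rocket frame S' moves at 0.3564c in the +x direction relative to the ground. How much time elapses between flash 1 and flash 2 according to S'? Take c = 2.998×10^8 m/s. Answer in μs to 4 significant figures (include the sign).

γ = 1/√(1 − 0.3564²) = 1.07028
Δt' = γ(Δt − vΔx/c²) = 1.07028 × (27.61 μs − 0.3564×5484 m / (2.998×10^8 m/s))
= 1.07028 × (21.0907 μs) = 22.57 μs

Δt' ≈ 22.57 μs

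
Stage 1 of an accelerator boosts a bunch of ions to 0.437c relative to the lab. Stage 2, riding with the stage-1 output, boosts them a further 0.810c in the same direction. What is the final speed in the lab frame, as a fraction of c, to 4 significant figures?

u ≈ 0.9210c

Compose boost 2: (0.810 + 0.437)/(1 + 0.810×0.437) = 1.247/1.35397 = 0.9210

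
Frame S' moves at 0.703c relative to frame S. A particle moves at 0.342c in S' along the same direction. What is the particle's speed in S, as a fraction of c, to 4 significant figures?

Relativistic velocity addition: u = (u' + v)/(1 + u'v/c²)
= (0.342 + 0.703)/(1 + 0.342×0.703) = 1.045/1.24043 = 0.8425

u ≈ 0.8425c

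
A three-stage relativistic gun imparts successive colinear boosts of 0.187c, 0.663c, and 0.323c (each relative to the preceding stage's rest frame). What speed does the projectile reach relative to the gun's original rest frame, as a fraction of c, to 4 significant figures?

u ≈ 0.8674c

Compose boost 2: (0.663 + 0.187)/(1 + 0.663×0.187) = 0.8500/1.12398 = 0.756241
Compose boost 3: (0.323 + 0.756241)/(1 + 0.323×0.756241) = 1.07924/1.24427 = 0.8674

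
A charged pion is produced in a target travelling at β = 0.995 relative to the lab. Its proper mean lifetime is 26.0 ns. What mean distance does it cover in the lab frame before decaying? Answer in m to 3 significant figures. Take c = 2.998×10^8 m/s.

γ = 1/√(1 − 0.995²) = 10.013
Dilated lifetime: Δt = γτ₀ = 10.013 × 26.0 ns = 260.33 ns
d = vΔt = 0.995c × 260.33 ns = 2.9830×10^8 m/s × 2.6033×10^-7 s = 77.7 m

d ≈ 77.7 m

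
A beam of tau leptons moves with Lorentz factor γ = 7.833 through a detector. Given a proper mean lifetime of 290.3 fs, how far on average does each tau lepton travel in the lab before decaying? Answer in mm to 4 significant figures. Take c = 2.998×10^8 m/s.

β = √(1 − 1/γ²) = √(1 − 1/7.833²) = 0.991817
Dilated lifetime: Δt = γτ₀ = 7.833 × 290.3 fs = 2273.92 fs
d = vΔt = 0.991817c × 2273.92 fs = 2.97347×10^8 m/s × 2.27392×10^-12 s = 0.6761 mm

d ≈ 0.6761 mm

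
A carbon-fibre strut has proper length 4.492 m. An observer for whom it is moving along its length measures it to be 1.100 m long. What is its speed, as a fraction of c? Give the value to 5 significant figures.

γ = L₀/L = 4.492/1.100 = 4.083636
β = √(1 − 1/γ²) = 0.96955

β ≈ 0.96955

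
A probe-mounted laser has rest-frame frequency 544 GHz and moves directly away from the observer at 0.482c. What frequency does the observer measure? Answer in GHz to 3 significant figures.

Relativistic Doppler: f_obs = f_src √((1−β)/(1+β))
= 544 × √(0.51800/1.4820) = 544 × 0.59121 = 322 GHz

f_obs ≈ 322 GHz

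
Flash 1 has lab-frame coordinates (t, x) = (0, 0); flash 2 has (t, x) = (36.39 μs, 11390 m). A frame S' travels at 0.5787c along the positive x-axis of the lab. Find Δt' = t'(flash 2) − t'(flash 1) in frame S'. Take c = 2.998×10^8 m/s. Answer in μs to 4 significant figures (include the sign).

Δt' ≈ 17.66 μs

γ = 1/√(1 − 0.5787²) = 1.22618
Δt' = γ(Δt − vΔx/c²) = 1.22618 × (36.39 μs − 0.5787×11390 m / (2.998×10^8 m/s))
= 1.22618 × (14.4040 μs) = 17.66 μs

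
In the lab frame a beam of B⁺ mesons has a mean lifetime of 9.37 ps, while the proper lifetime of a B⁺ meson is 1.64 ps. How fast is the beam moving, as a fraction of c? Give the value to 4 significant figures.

γ = Δt/τ₀ = 9.37/1.64 = 5.71341
β = √(1 − 1/γ²) = √(1 − 1/5.71341²) = 0.9846

β ≈ 0.9846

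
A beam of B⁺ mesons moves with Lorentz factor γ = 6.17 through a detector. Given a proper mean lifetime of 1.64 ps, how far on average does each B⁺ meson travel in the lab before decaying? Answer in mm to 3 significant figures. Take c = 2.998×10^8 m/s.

β = √(1 − 1/γ²) = √(1 − 1/6.17²) = 0.98678
Dilated lifetime: Δt = γτ₀ = 6.17 × 1.64 ps = 10.119 ps
d = vΔt = 0.98678c × 10.119 ps = 2.9584×10^8 m/s × 1.0119×10^-11 s = 2.99 mm

d ≈ 2.99 mm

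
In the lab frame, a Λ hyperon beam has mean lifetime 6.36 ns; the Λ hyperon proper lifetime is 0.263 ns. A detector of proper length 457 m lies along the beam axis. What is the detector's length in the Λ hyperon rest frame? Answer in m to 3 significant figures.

Time dilation ⇒ γ = Δt/τ₀ = 6.36/0.263 = 24.183
Length contraction: L = L₀/γ = 457/24.183 = 18.9 m

L ≈ 18.9 m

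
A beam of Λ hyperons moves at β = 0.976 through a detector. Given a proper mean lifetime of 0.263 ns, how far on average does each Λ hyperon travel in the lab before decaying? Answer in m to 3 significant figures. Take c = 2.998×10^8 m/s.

d ≈ 0.353 m

γ = 1/√(1 − 0.976²) = 4.5920
Dilated lifetime: Δt = γτ₀ = 4.5920 × 0.263 ns = 1.2077 ns
d = vΔt = 0.976c × 1.2077 ns = 2.9260×10^8 m/s × 1.2077×10^-9 s = 0.353 m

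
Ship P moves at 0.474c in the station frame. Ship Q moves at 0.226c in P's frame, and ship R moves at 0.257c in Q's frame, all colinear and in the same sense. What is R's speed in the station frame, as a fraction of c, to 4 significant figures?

Compose boost 2: (0.226 + 0.474)/(1 + 0.226×0.474) = 0.7000/1.10712 = 0.632269
Compose boost 3: (0.257 + 0.632269)/(1 + 0.257×0.632269) = 0.889269/1.16249 = 0.7650

u ≈ 0.7650c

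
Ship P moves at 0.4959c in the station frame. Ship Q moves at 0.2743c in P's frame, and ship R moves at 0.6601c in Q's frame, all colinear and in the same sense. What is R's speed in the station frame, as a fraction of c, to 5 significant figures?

u ≈ 0.92438c

Compose boost 2: (0.2743 + 0.4959)/(1 + 0.2743×0.4959) = 0.77020/1.136025 = 0.6779778
Compose boost 3: (0.6601 + 0.6779778)/(1 + 0.6601×0.6779778) = 1.338078/1.447533 = 0.92438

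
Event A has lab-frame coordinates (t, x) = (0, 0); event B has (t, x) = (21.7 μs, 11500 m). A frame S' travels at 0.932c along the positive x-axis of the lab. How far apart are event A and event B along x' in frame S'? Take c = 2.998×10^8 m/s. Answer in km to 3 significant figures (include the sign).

γ = 1/√(1 − 0.932²) = 2.7589
Δx' = γ(Δx − vΔt) = 2.7589 × (11500 m − 0.932×(2.998×10^8 m/s)×21.7×10^-6 s)
= 2.7589 × (5436.7 m) = 15.0 km

Δx' ≈ 15.0 km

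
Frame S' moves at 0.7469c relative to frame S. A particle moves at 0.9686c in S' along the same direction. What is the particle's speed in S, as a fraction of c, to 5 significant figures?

u ≈ 0.99539c

Relativistic velocity addition: u = (u' + v)/(1 + u'v/c²)
= (0.9686 + 0.7469)/(1 + 0.9686×0.7469) = 1.7155/1.723447 = 0.99539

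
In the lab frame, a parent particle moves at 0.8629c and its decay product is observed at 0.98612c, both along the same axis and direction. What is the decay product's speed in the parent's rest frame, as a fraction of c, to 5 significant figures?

Inverse velocity addition: u' = (u − v)/(1 − uv/c²)
= (0.98612 − 0.8629)/(1 − 0.98612×0.8629) = 0.12322/0.1490771 = 0.82655

u' ≈ 0.82655c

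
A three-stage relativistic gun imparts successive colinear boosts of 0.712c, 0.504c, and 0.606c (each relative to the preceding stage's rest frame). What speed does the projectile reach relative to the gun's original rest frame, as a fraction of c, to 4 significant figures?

u ≈ 0.9731c

Compose boost 2: (0.504 + 0.712)/(1 + 0.504×0.712) = 1.216/1.35885 = 0.894876
Compose boost 3: (0.606 + 0.894876)/(1 + 0.606×0.894876) = 1.50088/1.54229 = 0.9731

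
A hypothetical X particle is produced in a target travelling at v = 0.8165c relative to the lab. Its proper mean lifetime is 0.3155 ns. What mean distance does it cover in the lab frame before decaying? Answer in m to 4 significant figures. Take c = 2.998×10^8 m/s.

d ≈ 0.1338 m

γ = 1/√(1 − 0.8165²) = 1.73207
Dilated lifetime: Δt = γτ₀ = 1.73207 × 0.3155 ns = 0.546467 ns
d = vΔt = 0.8165c × 0.546467 ns = 2.44787×10^8 m/s × 5.46467×10^-10 s = 0.1338 m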